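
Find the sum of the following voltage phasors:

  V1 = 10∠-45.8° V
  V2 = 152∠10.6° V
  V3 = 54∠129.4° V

Step 1 — Convert each phasor to rectangular form:
  V1 = 10·(cos(-45.8°) + j·sin(-45.8°)) = 6.972 - j7.169 V
  V2 = 152·(cos(10.6°) + j·sin(10.6°)) = 149.4 + j27.96 V
  V3 = 54·(cos(129.4°) + j·sin(129.4°)) = -34.28 + j41.73 V
Step 2 — Sum components: V_total = 122.1 + j62.52 V.
Step 3 — Convert to polar: |V_total| = 137.2 V, ∠V_total = 27.1°.

V_total = 137.2∠27.1° V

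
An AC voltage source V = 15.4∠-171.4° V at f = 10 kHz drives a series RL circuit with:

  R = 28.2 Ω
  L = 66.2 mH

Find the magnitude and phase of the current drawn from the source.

Step 1 — Angular frequency: ω = 2π·f = 2π·1e+04 = 6.283e+04 rad/s.
Step 2 — Component impedances:
  R: Z = R = 28.2 Ω
  L: Z = jωL = j·6.283e+04·0.0662 = 0 + j4159 Ω
Step 3 — Series combination: Z_total = R + L = 28.2 + j4159 Ω = 4160∠89.6° Ω.
Step 4 — Source phasor: V = 15.4∠-171.4° V = -15.23 - j2.303 V.
Step 5 — Ohm's law: I = V / Z_total = (-15.23 - j2.303) / (28.2 + j4159) = -0.0005784 + j0.003657 A.
Step 6 — Convert to polar: |I| = 0.003702 A, ∠I = 99.0°.

I = 0.003702∠99.0° A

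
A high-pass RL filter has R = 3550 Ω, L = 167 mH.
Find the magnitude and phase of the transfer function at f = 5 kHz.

Step 1 — Angular frequency: ω = 2π·5000 = 3.142e+04 rad/s.
Step 2 — Transfer function: H(jω) = jωL/(R + jωL).
Step 3 — Numerator jωL = j·5246; denominator R + jωL = 3550 + j5246.
Step 4 — H = 0.6859 + j0.4641.
Step 5 — Magnitude: |H| = 0.8282 (-1.6 dB); phase: φ = 34.1°.

|H| = 0.8282 (-1.6 dB), φ = 34.1°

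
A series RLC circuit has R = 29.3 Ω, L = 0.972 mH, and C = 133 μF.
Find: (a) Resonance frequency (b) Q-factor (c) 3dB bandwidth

Step 1 — Resonance: ω₀ = 1/√(LC) = 1/√(0.000972·0.000133) = 2781 rad/s.
Step 2 — f₀ = ω₀/(2π) = 442.7 Hz.
Step 3 — Series Q: Q = ω₀L/R = 2781·0.000972/29.3 = 0.09227.
Step 4 — Bandwidth: Δω = ω₀/Q = 3.014e+04 rad/s; BW = Δω/(2π) = 4798 Hz.

(a) f₀ = 442.7 Hz  (b) Q = 0.09227  (c) BW = 4798 Hz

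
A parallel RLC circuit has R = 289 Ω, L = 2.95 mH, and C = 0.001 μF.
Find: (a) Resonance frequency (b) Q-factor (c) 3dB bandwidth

Step 1 — Resonance: ω₀ = 1/√(LC) = 1/√(0.00295·1e-09) = 5.822e+05 rad/s.
Step 2 — f₀ = ω₀/(2π) = 9.266e+04 Hz.
Step 3 — Parallel Q: Q = R/(ω₀L) = 289/(5.822e+05·0.00295) = 0.1683.
Step 4 — Bandwidth: Δω = ω₀/Q = 3.46e+06 rad/s; BW = Δω/(2π) = 5.507e+05 Hz.

(a) f₀ = 9.266e+04 Hz  (b) Q = 0.1683  (c) BW = 5.507e+05 Hz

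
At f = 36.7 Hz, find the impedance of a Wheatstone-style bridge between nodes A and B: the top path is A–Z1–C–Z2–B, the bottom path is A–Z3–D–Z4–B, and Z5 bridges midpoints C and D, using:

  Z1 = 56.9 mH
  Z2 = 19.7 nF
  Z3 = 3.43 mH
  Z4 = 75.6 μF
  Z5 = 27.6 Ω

Step 1 — Angular frequency: ω = 2π·f = 2π·36.7 = 230.6 rad/s.
Step 2 — Component impedances:
  Z1: Z = jωL = j·230.6·0.0569 = 0 + j13.12 Ω
  Z2: Z = 1/(jωC) = -j/(ω·C) = 0 - j2.201e+05 Ω
  Z3: Z = jωL = j·230.6·0.00343 = 0 + j0.7909 Ω
  Z4: Z = 1/(jωC) = -j/(ω·C) = 0 - j57.36 Ω
  Z5: Z = R = 27.6 Ω
Step 3 — Bridge requires nodal analysis (the Z5 bridge couples midpoints C and D, so the two paths cannot be reduced to a simple series/parallel combination). Setting node B to ground and injecting 1 A at node A, the 3-node admittance system at A, C, D solves to V_A = Z_AB = 0.01791 - j56.57 Ω = 56.57∠-90.0° Ω.

Z = 0.01791 - j56.57 Ω = 56.57∠-90.0° Ω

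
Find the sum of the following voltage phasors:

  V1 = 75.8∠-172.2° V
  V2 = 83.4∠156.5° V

Step 1 — Convert each phasor to rectangular form:
  V1 = 75.8·(cos(-172.2°) + j·sin(-172.2°)) = -75.1 - j10.29 V
  V2 = 83.4·(cos(156.5°) + j·sin(156.5°)) = -76.48 + j33.26 V
Step 2 — Sum components: V_total = -151.6 + j22.97 V.
Step 3 — Convert to polar: |V_total| = 153.3 V, ∠V_total = 171.4°.

V_total = 153.3∠171.4° V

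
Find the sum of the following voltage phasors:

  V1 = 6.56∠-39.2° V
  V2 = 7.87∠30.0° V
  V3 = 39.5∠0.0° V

Step 1 — Convert each phasor to rectangular form:
  V1 = 6.56·(cos(-39.2°) + j·sin(-39.2°)) = 5.084 - j4.146 V
  V2 = 7.87·(cos(30.0°) + j·sin(30.0°)) = 6.816 + j3.935 V
  V3 = 39.5·(cos(0.0°) + j·sin(0.0°)) = 39.5 V
Step 2 — Sum components: V_total = 51.4 - j0.2111 V.
Step 3 — Convert to polar: |V_total| = 51.4 V, ∠V_total = -0.2°.

V_total = 51.4∠-0.2° V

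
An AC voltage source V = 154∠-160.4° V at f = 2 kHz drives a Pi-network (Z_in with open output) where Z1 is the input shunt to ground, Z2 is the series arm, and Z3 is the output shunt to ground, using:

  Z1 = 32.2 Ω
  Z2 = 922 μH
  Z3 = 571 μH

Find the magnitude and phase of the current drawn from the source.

Step 1 — Angular frequency: ω = 2π·f = 2π·2000 = 1.257e+04 rad/s.
Step 2 — Component impedances:
  Z1: Z = R = 32.2 Ω
  Z2: Z = jωL = j·1.257e+04·0.000922 = 0 + j11.59 Ω
  Z3: Z = jωL = j·1.257e+04·0.000571 = 0 + j7.175 Ω
Step 3 — With open output, the series arm Z2 and the output shunt Z3 appear in series to ground: Z2 + Z3 = 0 + j18.76 Ω.
Step 4 — Parallel with input shunt Z1: Z_in = Z1 || (Z2 + Z3) = 8.161 + j14.01 Ω = 16.21∠59.8° Ω.
Step 5 — Source phasor: V = 154∠-160.4° V = -145.1 - j51.66 V.
Step 6 — Ohm's law: I = V / Z_total = (-145.1 - j51.66) / (8.161 + j14.01) = -7.259 + j6.128 A.
Step 7 — Convert to polar: |I| = 9.5 A, ∠I = 139.8°.

I = 9.5∠139.8° A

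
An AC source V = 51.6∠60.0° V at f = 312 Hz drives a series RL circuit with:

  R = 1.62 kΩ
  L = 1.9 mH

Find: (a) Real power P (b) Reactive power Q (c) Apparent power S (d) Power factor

Step 1 — Angular frequency: ω = 2π·f = 2π·312 = 1960 rad/s.
Step 2 — Component impedances:
  R: Z = R = 1620 Ω
  L: Z = jωL = j·1960·0.0019 = 0 + j3.725 Ω
Step 3 — Series combination: Z_total = R + L = 1620 + j3.725 Ω = 1620∠0.1° Ω.
Step 4 — Source phasor: V = 51.6∠60.0° V = 25.8 + j44.69 V.
Step 5 — Current: I = V / Z = 0.01599 + j0.02755 A = 0.03185∠59.9° A.
Step 6 — Complex power: S = V·I* = 1.644 + j0.003779 VA.
Step 7 — Real power: P = Re(S) = 1.644 W.
Step 8 — Reactive power: Q = Im(S) = 0.003779 VAR.
Step 9 — Apparent power: |S| = 1.644 VA.
Step 10 — Power factor: PF = P/|S| = 1 (lagging).

(a) P = 1.644 W  (b) Q = 0.003779 VAR  (c) S = 1.644 VA  (d) PF = 1 (lagging)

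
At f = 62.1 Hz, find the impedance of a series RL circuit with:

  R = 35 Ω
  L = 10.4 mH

Step 1 — Angular frequency: ω = 2π·f = 2π·62.1 = 390.2 rad/s.
Step 2 — Component impedances:
  R: Z = R = 35 Ω
  L: Z = jωL = j·390.2·0.0104 = 0 + j4.058 Ω
Step 3 — Series combination: Z_total = R + L = 35 + j4.058 Ω = 35.23∠6.6° Ω.

Z = 35 + j4.058 Ω = 35.23∠6.6° Ω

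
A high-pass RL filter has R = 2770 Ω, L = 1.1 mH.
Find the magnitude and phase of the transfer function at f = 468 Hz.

Step 1 — Angular frequency: ω = 2π·468 = 2941 rad/s.
Step 2 — Transfer function: H(jω) = jωL/(R + jωL).
Step 3 — Numerator jωL = j·3.235; denominator R + jωL = 2770 + j3.235.
Step 4 — H = 1.364e-06 + j0.001168.
Step 5 — Magnitude: |H| = 0.001168 (-58.7 dB); phase: φ = 89.9°.

|H| = 0.001168 (-58.7 dB), φ = 89.9°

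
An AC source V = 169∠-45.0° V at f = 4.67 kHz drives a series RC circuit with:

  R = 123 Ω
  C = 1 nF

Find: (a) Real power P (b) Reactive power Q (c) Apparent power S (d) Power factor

Step 1 — Angular frequency: ω = 2π·f = 2π·4670 = 2.934e+04 rad/s.
Step 2 — Component impedances:
  R: Z = R = 123 Ω
  C: Z = 1/(jωC) = -j/(ω·C) = 0 - j3.408e+04 Ω
Step 3 — Series combination: Z_total = R + C = 123 - j3.408e+04 Ω = 3.408e+04∠-89.8° Ω.
Step 4 — Source phasor: V = 169∠-45.0° V = 119.5 - j119.5 V.
Step 5 — Current: I = V / Z = 0.003519 + j0.003494 A = 0.004959∠44.8° A.
Step 6 — Complex power: S = V·I* = 0.003025 - j0.838 VA.
Step 7 — Real power: P = Re(S) = 0.003025 W.
Step 8 — Reactive power: Q = Im(S) = -0.838 VAR.
Step 9 — Apparent power: |S| = 0.838 VA.
Step 10 — Power factor: PF = P/|S| = 0.003609 (leading).

(a) P = 0.003025 W  (b) Q = -0.838 VAR  (c) S = 0.838 VA  (d) PF = 0.003609 (leading)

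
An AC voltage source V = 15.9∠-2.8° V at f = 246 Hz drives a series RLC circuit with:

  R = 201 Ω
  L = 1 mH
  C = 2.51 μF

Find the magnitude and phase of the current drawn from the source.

Step 1 — Angular frequency: ω = 2π·f = 2π·246 = 1546 rad/s.
Step 2 — Component impedances:
  R: Z = R = 201 Ω
  L: Z = jωL = j·1546·0.001 = 0 + j1.546 Ω
  C: Z = 1/(jωC) = -j/(ω·C) = 0 - j257.8 Ω
Step 3 — Series combination: Z_total = R + L + C = 201 - j256.2 Ω = 325.6∠-51.9° Ω.
Step 4 — Source phasor: V = 15.9∠-2.8° V = 15.88 - j0.7767 V.
Step 5 — Ohm's law: I = V / Z_total = (15.88 - j0.7767) / (201 - j256.2) = 0.03198 + j0.0369 A.
Step 6 — Convert to polar: |I| = 0.04883 A, ∠I = 49.1°.

I = 0.04883∠49.1° A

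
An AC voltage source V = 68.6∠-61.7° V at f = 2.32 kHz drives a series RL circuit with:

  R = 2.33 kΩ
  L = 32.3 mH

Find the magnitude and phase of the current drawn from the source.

Step 1 — Angular frequency: ω = 2π·f = 2π·2320 = 1.458e+04 rad/s.
Step 2 — Component impedances:
  R: Z = R = 2330 Ω
  L: Z = jωL = j·1.458e+04·0.0323 = 0 + j470.8 Ω
Step 3 — Series combination: Z_total = R + L = 2330 + j470.8 Ω = 2377∠11.4° Ω.
Step 4 — Source phasor: V = 68.6∠-61.7° V = 32.52 - j60.4 V.
Step 5 — Ohm's law: I = V / Z_total = (32.52 - j60.4) / (2330 + j470.8) = 0.008378 - j0.02762 A.
Step 6 — Convert to polar: |I| = 0.02886 A, ∠I = -73.1°.

I = 0.02886∠-73.1° A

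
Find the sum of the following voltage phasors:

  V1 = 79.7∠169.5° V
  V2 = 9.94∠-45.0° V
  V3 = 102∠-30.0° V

Step 1 — Convert each phasor to rectangular form:
  V1 = 79.7·(cos(169.5°) + j·sin(169.5°)) = -78.37 + j14.52 V
  V2 = 9.94·(cos(-45.0°) + j·sin(-45.0°)) = 7.029 - j7.029 V
  V3 = 102·(cos(-30.0°) + j·sin(-30.0°)) = 88.33 - j51 V
Step 2 — Sum components: V_total = 17 - j43.5 V.
Step 3 — Convert to polar: |V_total| = 46.71 V, ∠V_total = -68.7°.

V_total = 46.71∠-68.7° V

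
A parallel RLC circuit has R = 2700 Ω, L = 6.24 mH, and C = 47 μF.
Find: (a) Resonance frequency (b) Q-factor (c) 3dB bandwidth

Step 1 — Resonance: ω₀ = 1/√(LC) = 1/√(0.00624·4.7e-05) = 1847 rad/s.
Step 2 — f₀ = ω₀/(2π) = 293.9 Hz.
Step 3 — Parallel Q: Q = R/(ω₀L) = 2700/(1847·0.00624) = 234.3.
Step 4 — Bandwidth: Δω = ω₀/Q = 7.88 rad/s; BW = Δω/(2π) = 1.254 Hz.

(a) f₀ = 293.9 Hz  (b) Q = 234.3  (c) BW = 1.254 Hz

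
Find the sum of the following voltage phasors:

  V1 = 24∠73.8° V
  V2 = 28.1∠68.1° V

Step 1 — Convert each phasor to rectangular form:
  V1 = 24·(cos(73.8°) + j·sin(73.8°)) = 6.696 + j23.05 V
  V2 = 28.1·(cos(68.1°) + j·sin(68.1°)) = 10.48 + j26.07 V
Step 2 — Sum components: V_total = 17.18 + j49.12 V.
Step 3 — Convert to polar: |V_total| = 52.04 V, ∠V_total = 70.7°.

V_total = 52.04∠70.7° V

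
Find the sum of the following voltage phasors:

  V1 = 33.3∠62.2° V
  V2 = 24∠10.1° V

Step 1 — Convert each phasor to rectangular form:
  V1 = 33.3·(cos(62.2°) + j·sin(62.2°)) = 15.53 + j29.46 V
  V2 = 24·(cos(10.1°) + j·sin(10.1°)) = 23.63 + j4.209 V
Step 2 — Sum components: V_total = 39.16 + j33.67 V.
Step 3 — Convert to polar: |V_total| = 51.64 V, ∠V_total = 40.7°.

V_total = 51.64∠40.7° V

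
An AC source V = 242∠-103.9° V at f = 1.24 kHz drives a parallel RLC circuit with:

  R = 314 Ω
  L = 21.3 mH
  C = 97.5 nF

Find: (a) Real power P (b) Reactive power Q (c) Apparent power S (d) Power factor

Step 1 — Angular frequency: ω = 2π·f = 2π·1240 = 7791 rad/s.
Step 2 — Component impedances:
  R: Z = R = 314 Ω
  L: Z = jωL = j·7791·0.0213 = 0 + j166 Ω
  C: Z = 1/(jωC) = -j/(ω·C) = 0 - j1316 Ω
Step 3 — Parallel combination: 1/Z_total = 1/R + 1/L + 1/C; Z_total = 84.08 + j139 Ω = 162.5∠58.8° Ω.
Step 4 — Source phasor: V = 242∠-103.9° V = -58.14 - j234.9 V.
Step 5 — Current: I = V / Z = -1.422 - j0.442 A = 1.489∠-162.7° A.
Step 6 — Complex power: S = V·I* = 186.5 + j308.4 VA.
Step 7 — Real power: P = Re(S) = 186.5 W.
Step 8 — Reactive power: Q = Im(S) = 308.4 VAR.
Step 9 — Apparent power: |S| = 360.4 VA.
Step 10 — Power factor: PF = P/|S| = 0.5175 (lagging).

(a) P = 186.5 W  (b) Q = 308.4 VAR  (c) S = 360.4 VA  (d) PF = 0.5175 (lagging)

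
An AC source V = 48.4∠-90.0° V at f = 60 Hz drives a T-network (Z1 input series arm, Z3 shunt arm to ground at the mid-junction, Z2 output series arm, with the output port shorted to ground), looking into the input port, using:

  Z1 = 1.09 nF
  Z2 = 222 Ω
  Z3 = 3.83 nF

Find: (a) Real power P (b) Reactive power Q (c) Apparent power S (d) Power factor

Step 1 — Angular frequency: ω = 2π·f = 2π·60 = 377 rad/s.
Step 2 — Component impedances:
  Z1: Z = 1/(jωC) = -j/(ω·C) = 0 - j2.434e+06 Ω
  Z2: Z = R = 222 Ω
  Z3: Z = 1/(jωC) = -j/(ω·C) = 0 - j6.926e+05 Ω
Step 3 — With the output port shorted to ground, the output series arm Z2 runs from the junction to ground; the shunt arm Z3 also runs from the junction to ground. They appear in parallel: Z3 || Z2 = 222 - j0.07116 Ω.
Step 4 — Series with input arm Z1: Z_in = Z1 + (Z3 || Z2) = 222 - j2.434e+06 Ω = 2.434e+06∠-90.0° Ω.
Step 5 — Source phasor: V = 48.4∠-90.0° V = 0 - j48.4 V.
Step 6 — Current: I = V / Z = 1.989e-05 - j1.814e-09 A = 1.989e-05∠-0.0° A.
Step 7 — Complex power: S = V·I* = 8.781e-08 - j0.0009626 VA.
Step 8 — Real power: P = Re(S) = 8.781e-08 W.
Step 9 — Reactive power: Q = Im(S) = -0.0009626 VAR.
Step 10 — Apparent power: |S| = 0.0009626 VA.
Step 11 — Power factor: PF = P/|S| = 9.122e-05 (leading).

(a) P = 8.781e-08 W  (b) Q = -0.0009626 VAR  (c) S = 0.0009626 VA  (d) PF = 9.122e-05 (leading)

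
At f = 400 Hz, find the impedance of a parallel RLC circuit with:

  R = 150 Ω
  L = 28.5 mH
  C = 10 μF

Step 1 — Angular frequency: ω = 2π·f = 2π·400 = 2513 rad/s.
Step 2 — Component impedances:
  R: Z = R = 150 Ω
  L: Z = jωL = j·2513·0.0285 = 0 + j71.63 Ω
  C: Z = 1/(jωC) = -j/(ω·C) = 0 - j39.79 Ω
Step 3 — Parallel combination: 1/Z_total = 1/R + 1/L + 1/C; Z_total = 39.39 - j66.01 Ω = 76.87∠-59.2° Ω.

Z = 39.39 - j66.01 Ω = 76.87∠-59.2° Ω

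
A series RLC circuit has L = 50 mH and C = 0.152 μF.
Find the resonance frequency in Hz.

Step 1 — Resonance condition Im(Z)=0 gives ω₀ = 1/√(LC).
Step 2 — ω₀ = 1/√(0.05·1.52e-07) = 1.147e+04 rad/s.
Step 3 — f₀ = ω₀/(2π) = 1826 Hz.

f₀ = 1826 Hz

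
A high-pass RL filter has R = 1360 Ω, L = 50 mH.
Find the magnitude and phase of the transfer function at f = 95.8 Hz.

Step 1 — Angular frequency: ω = 2π·95.8 = 601.9 rad/s.
Step 2 — Transfer function: H(jω) = jωL/(R + jωL).
Step 3 — Numerator jωL = j·30.1; denominator R + jωL = 1360 + j30.1.
Step 4 — H = 0.0004895 + j0.02212.
Step 5 — Magnitude: |H| = 0.02212 (-33.1 dB); phase: φ = 88.7°.

|H| = 0.02212 (-33.1 dB), φ = 88.7°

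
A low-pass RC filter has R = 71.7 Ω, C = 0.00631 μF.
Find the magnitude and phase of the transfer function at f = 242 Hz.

Step 1 — Angular frequency: ω = 2π·242 = 1521 rad/s.
Step 2 — Transfer function: H(jω) = 1/(1 + jωRC).
Step 3 — Denominator: 1 + jωRC = 1 + j·1521·71.7·6.31e-09 = 1 + j0.0006879.
Step 4 — H = 1 - j0.0006879.
Step 5 — Magnitude: |H| = 1 (-0.0 dB); phase: φ = -0.0°.

|H| = 1 (-0.0 dB), φ = -0.0°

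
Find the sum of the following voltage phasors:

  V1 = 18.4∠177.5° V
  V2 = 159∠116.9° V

Step 1 — Convert each phasor to rectangular form:
  V1 = 18.4·(cos(177.5°) + j·sin(177.5°)) = -18.38 + j0.8026 V
  V2 = 159·(cos(116.9°) + j·sin(116.9°)) = -71.94 + j141.8 V
Step 2 — Sum components: V_total = -90.32 + j142.6 V.
Step 3 — Convert to polar: |V_total| = 168.8 V, ∠V_total = 122.3°.

V_total = 168.8∠122.3° V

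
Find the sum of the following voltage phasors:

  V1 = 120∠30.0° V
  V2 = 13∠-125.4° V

Step 1 — Convert each phasor to rectangular form:
  V1 = 120·(cos(30.0°) + j·sin(30.0°)) = 103.9 + j60 V
  V2 = 13·(cos(-125.4°) + j·sin(-125.4°)) = -7.531 - j10.6 V
Step 2 — Sum components: V_total = 96.39 + j49.4 V.
Step 3 — Convert to polar: |V_total| = 108.3 V, ∠V_total = 27.1°.

V_total = 108.3∠27.1° V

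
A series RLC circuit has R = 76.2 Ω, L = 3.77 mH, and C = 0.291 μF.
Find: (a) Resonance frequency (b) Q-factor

Step 1 — Resonance condition Im(Z)=0 gives ω₀ = 1/√(LC).
Step 2 — ω₀ = 1/√(0.00377·2.91e-07) = 3.019e+04 rad/s.
Step 3 — f₀ = ω₀/(2π) = 4805 Hz.
Step 4 — Series Q: Q = ω₀L/R = 3.019e+04·0.00377/76.2 = 1.494.

(a) f₀ = 4805 Hz  (b) Q = 1.494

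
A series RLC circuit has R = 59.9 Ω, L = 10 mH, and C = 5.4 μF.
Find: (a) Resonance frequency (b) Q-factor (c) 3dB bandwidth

Step 1 — Resonance: ω₀ = 1/√(LC) = 1/√(0.01·5.4e-06) = 4303 rad/s.
Step 2 — f₀ = ω₀/(2π) = 684.9 Hz.
Step 3 — Series Q: Q = ω₀L/R = 4303·0.01/59.9 = 0.7184.
Step 4 — Bandwidth: Δω = ω₀/Q = 5990 rad/s; BW = Δω/(2π) = 953.3 Hz.

(a) f₀ = 684.9 Hz  (b) Q = 0.7184  (c) BW = 953.3 Hz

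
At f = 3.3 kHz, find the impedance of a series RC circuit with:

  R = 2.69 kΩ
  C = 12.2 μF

Step 1 — Angular frequency: ω = 2π·f = 2π·3300 = 2.073e+04 rad/s.
Step 2 — Component impedances:
  R: Z = R = 2690 Ω
  C: Z = 1/(jωC) = -j/(ω·C) = 0 - j3.953 Ω
Step 3 — Series combination: Z_total = R + C = 2690 - j3.953 Ω = 2690∠-0.1° Ω.

Z = 2690 - j3.953 Ω = 2690∠-0.1° Ω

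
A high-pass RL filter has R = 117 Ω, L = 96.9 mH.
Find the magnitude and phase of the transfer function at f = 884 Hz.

Step 1 — Angular frequency: ω = 2π·884 = 5554 rad/s.
Step 2 — Transfer function: H(jω) = jωL/(R + jωL).
Step 3 — Numerator jωL = j·538.2; denominator R + jωL = 117 + j538.2.
Step 4 — H = 0.9549 + j0.2076.
Step 5 — Magnitude: |H| = 0.9772 (-0.2 dB); phase: φ = 12.3°.

|H| = 0.9772 (-0.2 dB), φ = 12.3°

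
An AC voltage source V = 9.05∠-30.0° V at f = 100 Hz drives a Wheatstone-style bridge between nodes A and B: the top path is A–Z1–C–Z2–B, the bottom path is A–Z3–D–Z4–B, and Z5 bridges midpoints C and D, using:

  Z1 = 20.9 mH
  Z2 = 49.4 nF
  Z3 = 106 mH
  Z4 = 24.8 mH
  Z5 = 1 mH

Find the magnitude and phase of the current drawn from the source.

Step 1 — Angular frequency: ω = 2π·f = 2π·100 = 628.3 rad/s.
Step 2 — Component impedances:
  Z1: Z = jωL = j·628.3·0.0209 = 0 + j13.13 Ω
  Z2: Z = 1/(jωC) = -j/(ω·C) = 0 - j3.222e+04 Ω
  Z3: Z = jωL = j·628.3·0.106 = 0 + j66.6 Ω
  Z4: Z = jωL = j·628.3·0.0248 = 0 + j15.58 Ω
  Z5: Z = jωL = j·628.3·0.001 = 0 + j0.6283 Ω
Step 3 — Bridge requires nodal analysis (the Z5 bridge couples midpoints C and D, so the two paths cannot be reduced to a simple series/parallel combination). Setting node B to ground and injecting 1 A at node A, the 3-node admittance system at A, C, D solves to V_A = Z_AB = 0 + j26.99 Ω = 26.99∠90.0° Ω.
Step 4 — Source phasor: V = 9.05∠-30.0° V = 7.838 - j4.525 V.
Step 5 — Ohm's law: I = V / Z_total = (7.838 - j4.525) / (0 + j26.99) = -0.1676 - j0.2903 A.
Step 6 — Convert to polar: |I| = 0.3353 A, ∠I = -120.0°.

I = 0.3353∠-120.0° A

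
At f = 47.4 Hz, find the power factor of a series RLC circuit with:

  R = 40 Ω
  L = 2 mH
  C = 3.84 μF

Step 1 — Angular frequency: ω = 2π·f = 2π·47.4 = 297.8 rad/s.
Step 2 — Component impedances:
  R: Z = R = 40 Ω
  L: Z = jωL = j·297.8·0.002 = 0 + j0.5956 Ω
  C: Z = 1/(jωC) = -j/(ω·C) = 0 - j874.4 Ω
Step 3 — Series combination: Z_total = R + L + C = 40 - j873.8 Ω = 874.7∠-87.4° Ω.
Step 4 — Power factor: PF = cos(φ) = Re(Z)/|Z| = 40/874.7 = 0.04573.
Step 5 — Type: Im(Z) = -873.8 ⇒ leading (phase φ = -87.4°).

PF = 0.04573 (leading, φ = -87.4°)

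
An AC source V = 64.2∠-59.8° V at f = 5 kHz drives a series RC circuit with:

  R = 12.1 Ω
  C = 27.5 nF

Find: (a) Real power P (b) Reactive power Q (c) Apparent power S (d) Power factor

Step 1 — Angular frequency: ω = 2π·f = 2π·5000 = 3.142e+04 rad/s.
Step 2 — Component impedances:
  R: Z = R = 12.1 Ω
  C: Z = 1/(jωC) = -j/(ω·C) = 0 - j1157 Ω
Step 3 — Series combination: Z_total = R + C = 12.1 - j1157 Ω = 1158∠-89.4° Ω.
Step 4 — Source phasor: V = 64.2∠-59.8° V = 32.29 - j55.49 V.
Step 5 — Current: I = V / Z = 0.04822 + j0.0274 A = 0.05546∠29.6° A.
Step 6 — Complex power: S = V·I* = 0.03722 - j3.56 VA.
Step 7 — Real power: P = Re(S) = 0.03722 W.
Step 8 — Reactive power: Q = Im(S) = -3.56 VAR.
Step 9 — Apparent power: |S| = 3.561 VA.
Step 10 — Power factor: PF = P/|S| = 0.01045 (leading).

(a) P = 0.03722 W  (b) Q = -3.56 VAR  (c) S = 3.561 VA  (d) PF = 0.01045 (leading)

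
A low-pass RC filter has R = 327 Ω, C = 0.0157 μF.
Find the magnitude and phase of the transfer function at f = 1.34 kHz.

Step 1 — Angular frequency: ω = 2π·1340 = 8419 rad/s.
Step 2 — Transfer function: H(jω) = 1/(1 + jωRC).
Step 3 — Denominator: 1 + jωRC = 1 + j·8419·327·1.57e-08 = 1 + j0.04322.
Step 4 — H = 0.9981 - j0.04314.
Step 5 — Magnitude: |H| = 0.9991 (-0.0 dB); phase: φ = -2.5°.

|H| = 0.9991 (-0.0 dB), φ = -2.5°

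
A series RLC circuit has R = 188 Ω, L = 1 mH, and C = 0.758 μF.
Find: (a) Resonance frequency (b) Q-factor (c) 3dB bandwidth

Step 1 — Resonance condition Im(Z)=0 gives ω₀ = 1/√(LC).
Step 2 — ω₀ = 1/√(0.001·7.58e-07) = 3.632e+04 rad/s.
Step 3 — f₀ = ω₀/(2π) = 5781 Hz.
Step 4 — Series Q: Q = ω₀L/R = 3.632e+04·0.001/188 = 0.1932.
Step 5 — 3dB bandwidth: Δω = ω₀/Q = 1.88e+05 rad/s; BW = Δω/(2π) = 2.992e+04 Hz.

(a) f₀ = 5781 Hz  (b) Q = 0.1932  (c) BW = 2.992e+04 Hz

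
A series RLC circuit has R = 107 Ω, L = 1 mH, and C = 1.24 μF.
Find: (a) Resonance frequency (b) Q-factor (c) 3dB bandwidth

Step 1 — Resonance: ω₀ = 1/√(LC) = 1/√(0.001·1.24e-06) = 2.84e+04 rad/s.
Step 2 — f₀ = ω₀/(2π) = 4520 Hz.
Step 3 — Series Q: Q = ω₀L/R = 2.84e+04·0.001/107 = 0.2654.
Step 4 — Bandwidth: Δω = ω₀/Q = 1.07e+05 rad/s; BW = Δω/(2π) = 1.703e+04 Hz.

(a) f₀ = 4520 Hz  (b) Q = 0.2654  (c) BW = 1.703e+04 Hz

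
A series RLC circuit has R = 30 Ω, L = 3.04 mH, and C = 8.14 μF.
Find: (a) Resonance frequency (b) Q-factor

Step 1 — Resonance condition Im(Z)=0 gives ω₀ = 1/√(LC).
Step 2 — ω₀ = 1/√(0.00304·8.14e-06) = 6357 rad/s.
Step 3 — f₀ = ω₀/(2π) = 1012 Hz.
Step 4 — Series Q: Q = ω₀L/R = 6357·0.00304/30 = 0.6442.

(a) f₀ = 1012 Hz  (b) Q = 0.6442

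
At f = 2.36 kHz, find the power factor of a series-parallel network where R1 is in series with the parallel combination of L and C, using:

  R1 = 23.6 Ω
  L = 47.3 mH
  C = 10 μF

Step 1 — Angular frequency: ω = 2π·f = 2π·2360 = 1.483e+04 rad/s.
Step 2 — Component impedances:
  R1: Z = R = 23.6 Ω
  L: Z = jωL = j·1.483e+04·0.0473 = 0 + j701.4 Ω
  C: Z = 1/(jωC) = -j/(ω·C) = 0 - j6.744 Ω
Step 3 — Parallel branch: L || C = 1/(1/L + 1/C) = 0 - j6.809 Ω.
Step 4 — Series with R1: Z_total = R1 + (L || C) = 23.6 - j6.809 Ω = 24.56∠-16.1° Ω.
Step 5 — Power factor: PF = cos(φ) = Re(Z)/|Z| = 23.6/24.563 = 0.9608.
Step 6 — Type: Im(Z) = -6.809 ⇒ leading (phase φ = -16.1°).

PF = 0.9608 (leading, φ = -16.1°)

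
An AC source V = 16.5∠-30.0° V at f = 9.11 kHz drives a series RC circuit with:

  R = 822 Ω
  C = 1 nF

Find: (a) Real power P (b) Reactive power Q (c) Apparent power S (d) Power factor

Step 1 — Angular frequency: ω = 2π·f = 2π·9110 = 5.724e+04 rad/s.
Step 2 — Component impedances:
  R: Z = R = 822 Ω
  C: Z = 1/(jωC) = -j/(ω·C) = 0 - j1.747e+04 Ω
Step 3 — Series combination: Z_total = R + C = 822 - j1.747e+04 Ω = 1.749e+04∠-87.3° Ω.
Step 4 — Source phasor: V = 16.5∠-30.0° V = 14.29 - j8.25 V.
Step 5 — Current: I = V / Z = 0.0005096 + j0.0007939 A = 0.0009434∠57.3° A.
Step 6 — Complex power: S = V·I* = 0.0007316 - j0.01555 VA.
Step 7 — Real power: P = Re(S) = 0.0007316 W.
Step 8 — Reactive power: Q = Im(S) = -0.01555 VAR.
Step 9 — Apparent power: |S| = 0.01557 VA.
Step 10 — Power factor: PF = P/|S| = 0.047 (leading).

(a) P = 0.0007316 W  (b) Q = -0.01555 VAR  (c) S = 0.01557 VA  (d) PF = 0.047 (leading)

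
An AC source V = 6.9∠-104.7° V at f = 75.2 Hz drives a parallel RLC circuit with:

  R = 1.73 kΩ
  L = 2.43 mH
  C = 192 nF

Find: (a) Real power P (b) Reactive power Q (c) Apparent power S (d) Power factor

Step 1 — Angular frequency: ω = 2π·f = 2π·75.2 = 472.5 rad/s.
Step 2 — Component impedances:
  R: Z = R = 1730 Ω
  L: Z = jωL = j·472.5·0.00243 = 0 + j1.148 Ω
  C: Z = 1/(jωC) = -j/(ω·C) = 0 - j1.102e+04 Ω
Step 3 — Parallel combination: 1/Z_total = 1/R + 1/L + 1/C; Z_total = 0.0007622 + j1.148 Ω = 1.148∠90.0° Ω.
Step 4 — Source phasor: V = 6.9∠-104.7° V = -1.751 - j6.674 V.
Step 5 — Current: I = V / Z = -5.813 + j1.521 A = 6.009∠165.3° A.
Step 6 — Complex power: S = V·I* = 0.02752 + j41.46 VA.
Step 7 — Real power: P = Re(S) = 0.02752 W.
Step 8 — Reactive power: Q = Im(S) = 41.46 VAR.
Step 9 — Apparent power: |S| = 41.46 VA.
Step 10 — Power factor: PF = P/|S| = 0.0006637 (lagging).

(a) P = 0.02752 W  (b) Q = 41.46 VAR  (c) S = 41.46 VA  (d) PF = 0.0006637 (lagging)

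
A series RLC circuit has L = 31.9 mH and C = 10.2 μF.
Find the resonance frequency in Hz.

Step 1 — Resonance condition Im(Z)=0 gives ω₀ = 1/√(LC).
Step 2 — ω₀ = 1/√(0.0319·1.02e-05) = 1753 rad/s.
Step 3 — f₀ = ω₀/(2π) = 279 Hz.

f₀ = 279 Hz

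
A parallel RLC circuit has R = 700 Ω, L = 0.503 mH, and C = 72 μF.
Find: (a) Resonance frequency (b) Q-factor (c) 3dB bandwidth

Step 1 — Resonance: ω₀ = 1/√(LC) = 1/√(0.000503·7.2e-05) = 5255 rad/s.
Step 2 — f₀ = ω₀/(2π) = 836.3 Hz.
Step 3 — Parallel Q: Q = R/(ω₀L) = 700/(5255·0.000503) = 264.8.
Step 4 — Bandwidth: Δω = ω₀/Q = 19.84 rad/s; BW = Δω/(2π) = 3.158 Hz.

(a) f₀ = 836.3 Hz  (b) Q = 264.8  (c) BW = 3.158 Hz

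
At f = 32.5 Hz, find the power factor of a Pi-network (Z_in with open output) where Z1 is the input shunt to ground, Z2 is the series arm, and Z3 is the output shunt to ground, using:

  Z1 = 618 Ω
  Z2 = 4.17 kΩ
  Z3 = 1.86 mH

Step 1 — Angular frequency: ω = 2π·f = 2π·32.5 = 204.2 rad/s.
Step 2 — Component impedances:
  Z1: Z = R = 618 Ω
  Z2: Z = R = 4170 Ω
  Z3: Z = jωL = j·204.2·0.00186 = 0 + j0.3798 Ω
Step 3 — With open output, the series arm Z2 and the output shunt Z3 appear in series to ground: Z2 + Z3 = 4170 + j0.3798 Ω.
Step 4 — Parallel with input shunt Z1: Z_in = Z1 || (Z2 + Z3) = 538.2 + j0.006328 Ω = 538.2∠0.0° Ω.
Step 5 — Power factor: PF = cos(φ) = Re(Z)/|Z| = 538.2/538.2 = 1.
Step 6 — Type: Im(Z) = 0.006328 ⇒ lagging (phase φ = 0.0°).

PF = 1 (lagging, φ = 0.0°)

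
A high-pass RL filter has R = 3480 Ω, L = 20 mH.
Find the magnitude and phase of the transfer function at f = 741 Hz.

Step 1 — Angular frequency: ω = 2π·741 = 4656 rad/s.
Step 2 — Transfer function: H(jω) = jωL/(R + jωL).
Step 3 — Numerator jωL = j·93.12; denominator R + jωL = 3480 + j93.12.
Step 4 — H = 0.0007155 + j0.02674.
Step 5 — Magnitude: |H| = 0.02675 (-31.5 dB); phase: φ = 88.5°.

|H| = 0.02675 (-31.5 dB), φ = 88.5°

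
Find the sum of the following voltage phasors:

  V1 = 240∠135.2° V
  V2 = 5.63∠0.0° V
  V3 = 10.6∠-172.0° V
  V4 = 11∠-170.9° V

Step 1 — Convert each phasor to rectangular form:
  V1 = 240·(cos(135.2°) + j·sin(135.2°)) = -170.3 + j169.1 V
  V2 = 5.63·(cos(0.0°) + j·sin(0.0°)) = 5.63 V
  V3 = 10.6·(cos(-172.0°) + j·sin(-172.0°)) = -10.5 - j1.475 V
  V4 = 11·(cos(-170.9°) + j·sin(-170.9°)) = -10.86 - j1.74 V
Step 2 — Sum components: V_total = -186 + j165.9 V.
Step 3 — Convert to polar: |V_total| = 249.3 V, ∠V_total = 138.3°.

V_total = 249.3∠138.3° V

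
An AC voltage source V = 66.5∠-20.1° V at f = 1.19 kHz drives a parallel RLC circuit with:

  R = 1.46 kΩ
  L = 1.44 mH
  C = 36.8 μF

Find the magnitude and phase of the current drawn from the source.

Step 1 — Angular frequency: ω = 2π·f = 2π·1190 = 7477 rad/s.
Step 2 — Component impedances:
  R: Z = R = 1460 Ω
  L: Z = jωL = j·7477·0.00144 = 0 + j10.77 Ω
  C: Z = 1/(jωC) = -j/(ω·C) = 0 - j3.634 Ω
Step 3 — Parallel combination: 1/Z_total = 1/R + 1/L + 1/C; Z_total = 0.02062 - j5.486 Ω = 5.486∠-89.8° Ω.
Step 4 — Source phasor: V = 66.5∠-20.1° V = 62.45 - j22.85 V.
Step 5 — Ohm's law: I = V / Z_total = (62.45 - j22.85) / (0.02062 - j5.486) = 4.208 + j11.37 A.
Step 6 — Convert to polar: |I| = 12.12 A, ∠I = 69.7°.

I = 12.12∠69.7° A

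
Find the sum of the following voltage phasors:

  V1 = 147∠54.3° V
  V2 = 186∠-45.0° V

Step 1 — Convert each phasor to rectangular form:
  V1 = 147·(cos(54.3°) + j·sin(54.3°)) = 85.78 + j119.4 V
  V2 = 186·(cos(-45.0°) + j·sin(-45.0°)) = 131.5 - j131.5 V
Step 2 — Sum components: V_total = 217.3 - j12.15 V.
Step 3 — Convert to polar: |V_total| = 217.6 V, ∠V_total = -3.2°.

V_total = 217.6∠-3.2° V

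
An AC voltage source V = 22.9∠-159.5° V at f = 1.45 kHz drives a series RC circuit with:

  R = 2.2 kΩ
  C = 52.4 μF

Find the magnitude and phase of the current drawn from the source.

Step 1 — Angular frequency: ω = 2π·f = 2π·1450 = 9111 rad/s.
Step 2 — Component impedances:
  R: Z = R = 2200 Ω
  C: Z = 1/(jωC) = -j/(ω·C) = 0 - j2.095 Ω
Step 3 — Series combination: Z_total = R + C = 2200 - j2.095 Ω = 2200∠-0.1° Ω.
Step 4 — Source phasor: V = 22.9∠-159.5° V = -21.45 - j8.02 V.
Step 5 — Ohm's law: I = V / Z_total = (-21.45 - j8.02) / (2200 - j2.095) = -0.009746 - j0.003655 A.
Step 6 — Convert to polar: |I| = 0.01041 A, ∠I = -159.4°.

I = 0.01041∠-159.4° A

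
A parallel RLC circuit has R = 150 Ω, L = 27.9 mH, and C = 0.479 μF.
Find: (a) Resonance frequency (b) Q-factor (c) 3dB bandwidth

Step 1 — Resonance: ω₀ = 1/√(LC) = 1/√(0.0279·4.79e-07) = 8650 rad/s.
Step 2 — f₀ = ω₀/(2π) = 1377 Hz.
Step 3 — Parallel Q: Q = R/(ω₀L) = 150/(8650·0.0279) = 0.6215.
Step 4 — Bandwidth: Δω = ω₀/Q = 1.392e+04 rad/s; BW = Δω/(2π) = 2215 Hz.

(a) f₀ = 1377 Hz  (b) Q = 0.6215  (c) BW = 2215 Hz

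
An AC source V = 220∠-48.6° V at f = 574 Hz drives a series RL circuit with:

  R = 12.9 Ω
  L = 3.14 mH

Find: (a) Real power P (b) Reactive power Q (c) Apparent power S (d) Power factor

Step 1 — Angular frequency: ω = 2π·f = 2π·574 = 3607 rad/s.
Step 2 — Component impedances:
  R: Z = R = 12.9 Ω
  L: Z = jωL = j·3607·0.00314 = 0 + j11.32 Ω
Step 3 — Series combination: Z_total = R + L = 12.9 + j11.32 Ω = 17.17∠41.3° Ω.
Step 4 — Source phasor: V = 220∠-48.6° V = 145.5 - j165 V.
Step 5 — Current: I = V / Z = 0.02706 - j12.82 A = 12.82∠-89.9° A.
Step 6 — Complex power: S = V·I* = 2119 + j1860 VA.
Step 7 — Real power: P = Re(S) = 2119 W.
Step 8 — Reactive power: Q = Im(S) = 1860 VAR.
Step 9 — Apparent power: |S| = 2820 VA.
Step 10 — Power factor: PF = P/|S| = 0.7515 (lagging).

(a) P = 2119 W  (b) Q = 1860 VAR  (c) S = 2820 VA  (d) PF = 0.7515 (lagging)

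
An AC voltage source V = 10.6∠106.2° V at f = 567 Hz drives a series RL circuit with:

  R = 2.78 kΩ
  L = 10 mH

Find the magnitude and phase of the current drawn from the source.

Step 1 — Angular frequency: ω = 2π·f = 2π·567 = 3563 rad/s.
Step 2 — Component impedances:
  R: Z = R = 2780 Ω
  L: Z = jωL = j·3563·0.01 = 0 + j35.63 Ω
Step 3 — Series combination: Z_total = R + L = 2780 + j35.63 Ω = 2780∠0.7° Ω.
Step 4 — Source phasor: V = 10.6∠106.2° V = -2.957 + j10.18 V.
Step 5 — Ohm's law: I = V / Z_total = (-2.957 + j10.18) / (2780 + j35.63) = -0.001017 + j0.003675 A.
Step 6 — Convert to polar: |I| = 0.003813 A, ∠I = 105.5°.

I = 0.003813∠105.5° A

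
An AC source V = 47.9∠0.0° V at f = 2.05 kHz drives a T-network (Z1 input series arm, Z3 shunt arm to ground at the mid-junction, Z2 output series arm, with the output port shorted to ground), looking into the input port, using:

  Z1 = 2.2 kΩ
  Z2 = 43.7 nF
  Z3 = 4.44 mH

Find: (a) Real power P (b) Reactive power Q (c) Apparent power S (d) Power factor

Step 1 — Angular frequency: ω = 2π·f = 2π·2050 = 1.288e+04 rad/s.
Step 2 — Component impedances:
  Z1: Z = R = 2200 Ω
  Z2: Z = 1/(jωC) = -j/(ω·C) = 0 - j1777 Ω
  Z3: Z = jωL = j·1.288e+04·0.00444 = 0 + j57.19 Ω
Step 3 — With the output port shorted to ground, the output series arm Z2 runs from the junction to ground; the shunt arm Z3 also runs from the junction to ground. They appear in parallel: Z3 || Z2 = 0 + j59.09 Ω.
Step 4 — Series with input arm Z1: Z_in = Z1 + (Z3 || Z2) = 2200 + j59.09 Ω = 2201∠1.5° Ω.
Step 5 — Source phasor: V = 47.9∠0.0° V = 47.9 V.
Step 6 — Current: I = V / Z = 0.02176 - j0.0005844 A = 0.02176∠-1.5° A.
Step 7 — Complex power: S = V·I* = 1.042 + j0.02799 VA.
Step 8 — Real power: P = Re(S) = 1.042 W.
Step 9 — Reactive power: Q = Im(S) = 0.02799 VAR.
Step 10 — Apparent power: |S| = 1.043 VA.
Step 11 — Power factor: PF = P/|S| = 0.9996 (lagging).

(a) P = 1.042 W  (b) Q = 0.02799 VAR  (c) S = 1.043 VA  (d) PF = 0.9996 (lagging)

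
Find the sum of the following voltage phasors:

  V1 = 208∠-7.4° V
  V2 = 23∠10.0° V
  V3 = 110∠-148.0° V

Step 1 — Convert each phasor to rectangular form:
  V1 = 208·(cos(-7.4°) + j·sin(-7.4°)) = 206.3 - j26.79 V
  V2 = 23·(cos(10.0°) + j·sin(10.0°)) = 22.65 + j3.994 V
  V3 = 110·(cos(-148.0°) + j·sin(-148.0°)) = -93.29 - j58.29 V
Step 2 — Sum components: V_total = 135.6 - j81.09 V.
Step 3 — Convert to polar: |V_total| = 158 V, ∠V_total = -30.9°.

V_total = 158∠-30.9° V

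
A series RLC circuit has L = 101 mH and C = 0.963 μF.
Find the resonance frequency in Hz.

Step 1 — Resonance condition Im(Z)=0 gives ω₀ = 1/√(LC).
Step 2 — ω₀ = 1/√(0.101·9.63e-07) = 3206 rad/s.
Step 3 — f₀ = ω₀/(2π) = 510.3 Hz.

f₀ = 510.3 Hz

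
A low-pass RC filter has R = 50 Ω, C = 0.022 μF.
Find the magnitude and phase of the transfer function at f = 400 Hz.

Step 1 — Angular frequency: ω = 2π·400 = 2513 rad/s.
Step 2 — Transfer function: H(jω) = 1/(1 + jωRC).
Step 3 — Denominator: 1 + jωRC = 1 + j·2513·50·2.2e-08 = 1 + j0.002765.
Step 4 — H = 1 - j0.002765.
Step 5 — Magnitude: |H| = 1 (-0.0 dB); phase: φ = -0.2°.

|H| = 1 (-0.0 dB), φ = -0.2°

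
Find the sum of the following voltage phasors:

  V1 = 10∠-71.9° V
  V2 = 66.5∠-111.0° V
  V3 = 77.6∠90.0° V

Step 1 — Convert each phasor to rectangular form:
  V1 = 10·(cos(-71.9°) + j·sin(-71.9°)) = 3.107 - j9.505 V
  V2 = 66.5·(cos(-111.0°) + j·sin(-111.0°)) = -23.83 - j62.08 V
  V3 = 77.6·(cos(90.0°) + j·sin(90.0°)) = 0 + j77.6 V
Step 2 — Sum components: V_total = -20.72 + j6.012 V.
Step 3 — Convert to polar: |V_total| = 21.58 V, ∠V_total = 163.8°.

V_total = 21.58∠163.8° V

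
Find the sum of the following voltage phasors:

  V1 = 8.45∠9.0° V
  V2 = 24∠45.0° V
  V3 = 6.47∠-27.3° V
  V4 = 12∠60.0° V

Step 1 — Convert each phasor to rectangular form:
  V1 = 8.45·(cos(9.0°) + j·sin(9.0°)) = 8.346 + j1.322 V
  V2 = 24·(cos(45.0°) + j·sin(45.0°)) = 16.97 + j16.97 V
  V3 = 6.47·(cos(-27.3°) + j·sin(-27.3°)) = 5.749 - j2.967 V
  V4 = 12·(cos(60.0°) + j·sin(60.0°)) = 6 + j10.39 V
Step 2 — Sum components: V_total = 37.07 + j25.72 V.
Step 3 — Convert to polar: |V_total| = 45.11 V, ∠V_total = 34.8°.

V_total = 45.11∠34.8° V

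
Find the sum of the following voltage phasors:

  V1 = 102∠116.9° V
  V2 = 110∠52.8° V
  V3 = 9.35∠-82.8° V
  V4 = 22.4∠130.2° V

Step 1 — Convert each phasor to rectangular form:
  V1 = 102·(cos(116.9°) + j·sin(116.9°)) = -46.15 + j90.96 V
  V2 = 110·(cos(52.8°) + j·sin(52.8°)) = 66.51 + j87.62 V
  V3 = 9.35·(cos(-82.8°) + j·sin(-82.8°)) = 1.172 - j9.276 V
  V4 = 22.4·(cos(130.2°) + j·sin(130.2°)) = -14.46 + j17.11 V
Step 2 — Sum components: V_total = 7.071 + j186.4 V.
Step 3 — Convert to polar: |V_total| = 186.5 V, ∠V_total = 87.8°.

V_total = 186.5∠87.8° V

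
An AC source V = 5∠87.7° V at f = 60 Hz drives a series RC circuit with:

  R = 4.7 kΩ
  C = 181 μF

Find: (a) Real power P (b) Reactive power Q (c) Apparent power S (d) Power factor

Step 1 — Angular frequency: ω = 2π·f = 2π·60 = 377 rad/s.
Step 2 — Component impedances:
  R: Z = R = 4700 Ω
  C: Z = 1/(jωC) = -j/(ω·C) = 0 - j14.66 Ω
Step 3 — Series combination: Z_total = R + C = 4700 - j14.66 Ω = 4700∠-0.2° Ω.
Step 4 — Source phasor: V = 5∠87.7° V = 0.2007 + j4.996 V.
Step 5 — Current: I = V / Z = 3.938e-05 + j0.001063 A = 0.001064∠87.9° A.
Step 6 — Complex power: S = V·I* = 0.005319 - j1.659e-05 VA.
Step 7 — Real power: P = Re(S) = 0.005319 W.
Step 8 — Reactive power: Q = Im(S) = -1.659e-05 VAR.
Step 9 — Apparent power: |S| = 0.005319 VA.
Step 10 — Power factor: PF = P/|S| = 1 (leading).

(a) P = 0.005319 W  (b) Q = -1.659e-05 VAR  (c) S = 0.005319 VA  (d) PF = 1 (leading)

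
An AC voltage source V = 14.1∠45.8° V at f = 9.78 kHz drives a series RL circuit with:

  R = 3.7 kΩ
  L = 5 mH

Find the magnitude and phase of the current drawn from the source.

Step 1 — Angular frequency: ω = 2π·f = 2π·9780 = 6.145e+04 rad/s.
Step 2 — Component impedances:
  R: Z = R = 3700 Ω
  L: Z = jωL = j·6.145e+04·0.005 = 0 + j307.2 Ω
Step 3 — Series combination: Z_total = R + L = 3700 + j307.2 Ω = 3713∠4.7° Ω.
Step 4 — Source phasor: V = 14.1∠45.8° V = 9.83 + j10.11 V.
Step 5 — Ohm's law: I = V / Z_total = (9.83 + j10.11) / (3700 + j307.2) = 0.002864 + j0.002494 A.
Step 6 — Convert to polar: |I| = 0.003798 A, ∠I = 41.1°.

I = 0.003798∠41.1° A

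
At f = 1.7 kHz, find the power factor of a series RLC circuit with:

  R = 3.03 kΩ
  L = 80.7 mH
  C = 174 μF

Step 1 — Angular frequency: ω = 2π·f = 2π·1700 = 1.068e+04 rad/s.
Step 2 — Component impedances:
  R: Z = R = 3030 Ω
  L: Z = jωL = j·1.068e+04·0.0807 = 0 + j862 Ω
  C: Z = 1/(jωC) = -j/(ω·C) = 0 - j0.538 Ω
Step 3 — Series combination: Z_total = R + L + C = 3030 + j861.5 Ω = 3150∠15.9° Ω.
Step 4 — Power factor: PF = cos(φ) = Re(Z)/|Z| = 3030/3150 = 0.9619.
Step 5 — Type: Im(Z) = 861.5 ⇒ lagging (phase φ = 15.9°).

PF = 0.9619 (lagging, φ = 15.9°)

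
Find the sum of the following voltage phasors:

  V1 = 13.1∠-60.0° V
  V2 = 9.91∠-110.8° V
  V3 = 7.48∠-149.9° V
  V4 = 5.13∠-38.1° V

Step 1 — Convert each phasor to rectangular form:
  V1 = 13.1·(cos(-60.0°) + j·sin(-60.0°)) = 6.55 - j11.34 V
  V2 = 9.91·(cos(-110.8°) + j·sin(-110.8°)) = -3.519 - j9.264 V
  V3 = 7.48·(cos(-149.9°) + j·sin(-149.9°)) = -6.471 - j3.751 V
  V4 = 5.13·(cos(-38.1°) + j·sin(-38.1°)) = 4.037 - j3.165 V
Step 2 — Sum components: V_total = 0.5965 - j27.53 V.
Step 3 — Convert to polar: |V_total| = 27.53 V, ∠V_total = -88.8°.

V_total = 27.53∠-88.8° V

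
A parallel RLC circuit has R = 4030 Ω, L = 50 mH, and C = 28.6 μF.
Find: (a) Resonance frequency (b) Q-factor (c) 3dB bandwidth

Step 1 — Resonance: ω₀ = 1/√(LC) = 1/√(0.05·2.86e-05) = 836.2 rad/s.
Step 2 — f₀ = ω₀/(2π) = 133.1 Hz.
Step 3 — Parallel Q: Q = R/(ω₀L) = 4030/(836.2·0.05) = 96.38.
Step 4 — Bandwidth: Δω = ω₀/Q = 8.676 rad/s; BW = Δω/(2π) = 1.381 Hz.

(a) f₀ = 133.1 Hz  (b) Q = 96.38  (c) BW = 1.381 Hz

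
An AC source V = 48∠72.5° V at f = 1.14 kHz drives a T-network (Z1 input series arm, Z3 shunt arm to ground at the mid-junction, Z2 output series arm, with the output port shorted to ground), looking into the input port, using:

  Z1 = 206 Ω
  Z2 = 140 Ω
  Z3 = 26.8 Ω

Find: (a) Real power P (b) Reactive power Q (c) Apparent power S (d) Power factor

Step 1 — Angular frequency: ω = 2π·f = 2π·1140 = 7163 rad/s.
Step 2 — Component impedances:
  Z1: Z = R = 206 Ω
  Z2: Z = R = 140 Ω
  Z3: Z = R = 26.8 Ω
Step 3 — With the output port shorted to ground, the output series arm Z2 runs from the junction to ground; the shunt arm Z3 also runs from the junction to ground. They appear in parallel: Z3 || Z2 = 22.49 Ω.
Step 4 — Series with input arm Z1: Z_in = Z1 + (Z3 || Z2) = 228.5 Ω = 228.5∠0.0° Ω.
Step 5 — Source phasor: V = 48∠72.5° V = 14.43 + j45.78 V.
Step 6 — Current: I = V / Z = 0.06317 + j0.2003 A = 0.2101∠72.5° A.
Step 7 — Complex power: S = V·I* = 10.08 VA.
Step 8 — Real power: P = Re(S) = 10.08 W.
Step 9 — Reactive power: Q = Im(S) = 0 VAR.
Step 10 — Apparent power: |S| = 10.08 VA.
Step 11 — Power factor: PF = P/|S| = 1 (unity).

(a) P = 10.08 W  (b) Q = 0 VAR  (c) S = 10.08 VA  (d) PF = 1 (unity)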